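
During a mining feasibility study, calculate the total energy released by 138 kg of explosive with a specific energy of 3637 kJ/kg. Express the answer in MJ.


501.906 MJ

Energy = mass * specific_energy / 1000
= 138 * 3637 / 1000
= 501906 / 1000
= 501.906 MJ


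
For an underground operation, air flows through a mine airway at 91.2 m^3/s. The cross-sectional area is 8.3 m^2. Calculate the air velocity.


10.988 m/s

Velocity = flow rate / cross-sectional area
= 91.2 / 8.3
= 10.988 m/s


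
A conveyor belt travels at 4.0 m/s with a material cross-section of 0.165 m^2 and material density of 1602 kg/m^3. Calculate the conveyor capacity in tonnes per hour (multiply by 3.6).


Volumetric flow = speed * area
= 4.0 * 0.165 = 0.66 m^3/s
Mass flow = volumetric * density
= 0.66 * 1602 = 1057.32 kg/s
Convert to t/h: multiply by 3.6
Capacity = 1057.32 * 3.6
= 3806.352 t/h

3806.352 t/h


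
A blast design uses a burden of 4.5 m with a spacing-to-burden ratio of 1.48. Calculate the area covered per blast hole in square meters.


29.97 m^2

First, find the spacing:
Spacing = burden * ratio = 4.5 * 1.48
= 6.66 m
Then, calculate the area:
Area = burden * spacing = 4.5 * 6.66
= 29.97 m^2


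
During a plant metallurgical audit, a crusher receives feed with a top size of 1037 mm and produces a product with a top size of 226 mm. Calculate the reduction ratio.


Reduction ratio = feed size / product size
= 1037 / 226
= 4.5885

4.5885


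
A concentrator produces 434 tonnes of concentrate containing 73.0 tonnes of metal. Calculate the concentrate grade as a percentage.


16.8203%

Grade = (metal in concentrate / concentrate mass) * 100
= (73.0 / 434) * 100
= 0.168202765 * 100
= 16.8203%


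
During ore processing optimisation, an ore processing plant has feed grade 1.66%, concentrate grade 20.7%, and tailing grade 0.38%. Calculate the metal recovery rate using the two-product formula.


Using the two-product formula:
R = 100 * c * (f - t) / (f * (c - t))
Numerator = 100 * 20.7 * (1.66 - 0.38)
= 100 * 20.7 * 1.28
= 2649.6
Denominator = 1.66 * (20.7 - 0.38)
= 1.66 * 20.32
= 33.7312
R = 2649.6 / 33.7312
= 78.5504%

78.5504%


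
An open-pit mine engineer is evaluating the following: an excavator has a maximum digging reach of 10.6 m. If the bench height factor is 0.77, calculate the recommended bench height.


8.162 m

Bench height = reach * factor
= 10.6 * 0.77
= 8.162 m


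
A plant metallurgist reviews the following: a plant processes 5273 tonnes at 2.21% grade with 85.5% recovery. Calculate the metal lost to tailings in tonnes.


Total metal in feed:
= 5273 * 2.21 / 100 = 116.5333 tonnes
Metal recovered:
= 116.5333 * 85.5 / 100 = 99.6359715 tonnes
Metal lost to tailings:
= 116.5333 - 99.6359715
= 16.8973 tonnes

16.8973 tonnes


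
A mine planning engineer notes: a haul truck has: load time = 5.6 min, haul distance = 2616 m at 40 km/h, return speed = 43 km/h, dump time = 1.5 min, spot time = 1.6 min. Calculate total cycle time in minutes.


Convert haul speed to m/min: 40 * 1000/60 = 666.6666667 m/min
Haul time = 2616 / 666.6666667 = 3.924 min
Convert return speed to m/min: 43 * 1000/60 = 716.6666667 m/min
Return time = 2616 / 716.6666667 = 3.650232558 min
Total cycle time:
= 5.6 + 3.924 + 1.5 + 3.650232558 + 1.6
= 16.2742 min

16.2742 min


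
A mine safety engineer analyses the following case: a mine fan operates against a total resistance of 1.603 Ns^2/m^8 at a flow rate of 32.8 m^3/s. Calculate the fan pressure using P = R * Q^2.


Compute Q^2:
Q^2 = 32.8^2 = 1075.84
Compute pressure:
P = R * Q^2 = 1.603 * 1075.84
= 1724.5715 Pa

1724.5715 Pa


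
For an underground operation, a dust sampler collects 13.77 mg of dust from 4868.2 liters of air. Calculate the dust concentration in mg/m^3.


2.8286 mg/m^3

Convert liters to m^3: 1 m^3 = 1000 L
Concentration = mass / volume * 1000
= 13.77 / 4868.2 * 1000
= 0.002828560864 * 1000
= 2.8286 mg/m^3


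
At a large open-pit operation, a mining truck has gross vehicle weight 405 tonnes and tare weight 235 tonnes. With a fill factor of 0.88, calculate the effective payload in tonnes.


Maximum payload = gross - tare
= 405 - 235 = 170 tonnes
Effective payload = max payload * fill factor
= 170 * 0.88
= 149.6 tonnes

149.6 tonnes


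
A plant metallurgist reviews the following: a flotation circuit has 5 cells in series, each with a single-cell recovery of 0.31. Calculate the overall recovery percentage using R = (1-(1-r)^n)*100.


Complement of single-cell recovery:
1 - r = 1 - 0.31 = 0.69
Raise to power n:
(1 - r)^5 = 0.69^5 = 0.1564031349
Overall recovery:
R = (1 - 0.1564031349) * 100
= 84.3597%

84.3597%


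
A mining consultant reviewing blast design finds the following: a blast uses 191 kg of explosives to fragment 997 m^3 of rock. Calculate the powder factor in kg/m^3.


Powder factor = explosive mass / rock volume
= 191 / 997
= 0.1916 kg/m^3

0.1916 kg/m^3


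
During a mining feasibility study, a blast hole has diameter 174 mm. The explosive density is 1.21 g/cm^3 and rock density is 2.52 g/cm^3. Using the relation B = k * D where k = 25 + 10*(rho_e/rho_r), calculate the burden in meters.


First, compute k:
rho_e / rho_r = 1.21 / 2.52 = 0.4801587302
k = 25 + 10 * 0.4801587302 = 29.8015873
Then, compute burden:
B = k * D / 1000 = 29.8015873 * 174 / 1000
= 5185.47619 / 1000
= 5.1855 m

5.1855 m


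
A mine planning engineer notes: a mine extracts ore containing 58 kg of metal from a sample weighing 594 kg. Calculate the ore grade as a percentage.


9.7643%

Ore grade = (metal mass / ore mass) * 100
= (58 / 594) * 100
= 0.09764309764 * 100
= 9.7643%


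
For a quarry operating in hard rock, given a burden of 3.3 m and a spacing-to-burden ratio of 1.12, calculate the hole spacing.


3.696 m

Spacing = burden * ratio
= 3.3 * 1.12
= 3.696 m


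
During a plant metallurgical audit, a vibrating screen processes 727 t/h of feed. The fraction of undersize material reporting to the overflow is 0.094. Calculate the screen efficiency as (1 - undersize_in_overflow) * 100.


Screen efficiency = (1 - fraction of undersize in overflow) * 100
= (1 - 0.094) * 100
= 0.906 * 100
= 90.6%

90.6%


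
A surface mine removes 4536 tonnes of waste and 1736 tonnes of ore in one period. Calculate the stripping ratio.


Stripping ratio = waste tonnage / ore tonnage
= 4536 / 1736
= 2.6129

2.6129


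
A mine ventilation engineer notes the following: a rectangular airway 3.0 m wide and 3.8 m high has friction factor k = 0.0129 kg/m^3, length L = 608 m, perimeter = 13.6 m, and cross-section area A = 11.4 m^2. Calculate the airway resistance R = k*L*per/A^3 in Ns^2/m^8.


Compute the numerator:
k * L * per = 0.0129 * 608 * 13.6
= 106.66752
Compute the denominator:
A^3 = 11.4^3 = 1481.544
Resistance:
R = 106.66752 / 1481.544
= 0.072 Ns^2/m^8

0.072 Ns^2/m^8


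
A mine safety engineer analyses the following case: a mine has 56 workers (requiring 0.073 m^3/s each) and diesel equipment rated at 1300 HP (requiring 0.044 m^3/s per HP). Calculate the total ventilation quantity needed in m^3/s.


61.288 m^3/s

Airflow for workers:
Q_people = 56 * 0.073 = 4.088 m^3/s
Airflow for diesel equipment:
Q_diesel = 1300 * 0.044 = 57.2 m^3/s
Total ventilation:
Q_total = 4.088 + 57.2
= 61.288 m^3/s


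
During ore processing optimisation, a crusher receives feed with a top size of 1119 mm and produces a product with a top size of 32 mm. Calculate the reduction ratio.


34.9688

Reduction ratio = feed size / product size
= 1119 / 32
= 34.9688


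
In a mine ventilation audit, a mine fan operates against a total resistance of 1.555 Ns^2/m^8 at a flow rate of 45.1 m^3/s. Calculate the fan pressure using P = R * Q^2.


Compute Q^2:
Q^2 = 45.1^2 = 2034.01
Compute pressure:
P = R * Q^2 = 1.555 * 2034.01
= 3162.8856 Pa

3162.8856 Pa


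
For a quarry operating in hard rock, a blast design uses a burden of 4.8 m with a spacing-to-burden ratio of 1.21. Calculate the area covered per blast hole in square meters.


First, find the spacing:
Spacing = burden * ratio = 4.8 * 1.21
= 5.808 m
Then, calculate the area:
Area = burden * spacing = 4.8 * 5.808
= 27.8784 m^2

27.8784 m^2


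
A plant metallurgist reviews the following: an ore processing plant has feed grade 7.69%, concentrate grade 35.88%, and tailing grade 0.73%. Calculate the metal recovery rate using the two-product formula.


Using the two-product formula:
R = 100 * c * (f - t) / (f * (c - t))
Numerator = 100 * 35.88 * (7.69 - 0.73)
= 100 * 35.88 * 6.96
= 24972.48
Denominator = 7.69 * (35.88 - 0.73)
= 7.69 * 35.15
= 270.3035
R = 24972.48 / 270.3035
= 92.3868%

92.3868%


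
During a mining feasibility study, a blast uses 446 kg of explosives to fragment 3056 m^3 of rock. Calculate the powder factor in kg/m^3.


0.1459 kg/m^3

Powder factor = explosive mass / rock volume
= 446 / 3056
= 0.1459 kg/m^3


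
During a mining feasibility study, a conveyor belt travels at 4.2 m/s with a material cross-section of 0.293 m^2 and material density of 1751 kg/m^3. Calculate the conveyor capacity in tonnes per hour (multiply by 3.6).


Volumetric flow = speed * area
= 4.2 * 0.293 = 1.2306 m^3/s
Mass flow = volumetric * density
= 1.2306 * 1751 = 2154.7806 kg/s
Convert to t/h: multiply by 3.6
Capacity = 2154.7806 * 3.6
= 7757.2102 t/h

7757.2102 t/h


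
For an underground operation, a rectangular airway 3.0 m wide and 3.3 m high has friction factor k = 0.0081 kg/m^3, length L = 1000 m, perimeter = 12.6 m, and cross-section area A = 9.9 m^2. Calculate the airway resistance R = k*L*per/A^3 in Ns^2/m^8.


0.1052 Ns^2/m^8

Compute the numerator:
k * L * per = 0.0081 * 1000 * 12.6
= 102.06
Compute the denominator:
A^3 = 9.9^3 = 970.299
Resistance:
R = 102.06 / 970.299
= 0.1052 Ns^2/m^8


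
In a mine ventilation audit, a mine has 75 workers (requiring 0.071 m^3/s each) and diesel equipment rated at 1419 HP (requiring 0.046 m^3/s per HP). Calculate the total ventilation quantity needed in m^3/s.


70.599 m^3/s

Airflow for workers:
Q_people = 75 * 0.071 = 5.325 m^3/s
Airflow for diesel equipment:
Q_diesel = 1419 * 0.046 = 65.274 m^3/s
Total ventilation:
Q_total = 5.325 + 65.274
= 70.599 m^3/s


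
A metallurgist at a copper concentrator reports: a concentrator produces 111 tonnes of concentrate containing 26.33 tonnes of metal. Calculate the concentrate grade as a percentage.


Grade = (metal in concentrate / concentrate mass) * 100
= (26.33 / 111) * 100
= 0.2372072072 * 100
= 23.7207%

23.7207%


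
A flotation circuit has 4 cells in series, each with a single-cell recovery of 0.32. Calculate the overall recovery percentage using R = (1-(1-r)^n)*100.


Complement of single-cell recovery:
1 - r = 1 - 0.32 = 0.68
Raise to power n:
(1 - r)^4 = 0.68^4 = 0.21381376
Overall recovery:
R = (1 - 0.21381376) * 100
= 78.6186%

78.6186%


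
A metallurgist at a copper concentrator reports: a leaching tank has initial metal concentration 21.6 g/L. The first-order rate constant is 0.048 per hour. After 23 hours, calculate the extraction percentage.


66.8458%

Compute the exponent:
-k * t = -0.048 * 23 = -1.104
Remaining concentration:
C = 21.6 * exp(-1.104)
= 21.6 * 0.3315422588
= 7.16131279 g/L
Extracted = 21.6 - 7.16131279 = 14.43868721 g/L
Extraction % = 14.43868721 / 21.6 * 100
= 66.8458%


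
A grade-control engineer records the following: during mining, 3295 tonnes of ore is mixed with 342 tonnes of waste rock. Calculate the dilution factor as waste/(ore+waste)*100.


9.4034%

Total material = ore + waste
= 3295 + 342 = 3637 tonnes
Dilution = waste / total * 100
= 342 / 3637 * 100
= 0.09403354413 * 100
= 9.4034%


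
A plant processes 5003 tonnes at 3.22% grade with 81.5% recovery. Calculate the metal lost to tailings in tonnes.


29.8029 tonnes

Total metal in feed:
= 5003 * 3.22 / 100 = 161.0966 tonnes
Metal recovered:
= 161.0966 * 81.5 / 100 = 131.293729 tonnes
Metal lost to tailings:
= 161.0966 - 131.293729
= 29.8029 tonnes


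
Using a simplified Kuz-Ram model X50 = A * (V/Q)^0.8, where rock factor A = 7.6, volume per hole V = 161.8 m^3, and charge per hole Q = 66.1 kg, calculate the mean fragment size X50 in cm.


Compute V/Q:
V/Q = 161.8 / 66.1 = 2.447806354
Raise to the power 0.8:
(V/Q)^0.8 = 2.447806354^0.8 = 2.046546639
Multiply by A:
X50 = 7.6 * 2.046546639
= 15.5538 cm

15.5538 cm


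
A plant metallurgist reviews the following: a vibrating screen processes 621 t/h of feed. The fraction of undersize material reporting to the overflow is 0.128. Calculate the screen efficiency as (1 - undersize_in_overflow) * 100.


87.2%

Screen efficiency = (1 - fraction of undersize in overflow) * 100
= (1 - 0.128) * 100
= 0.872 * 100
= 87.2%


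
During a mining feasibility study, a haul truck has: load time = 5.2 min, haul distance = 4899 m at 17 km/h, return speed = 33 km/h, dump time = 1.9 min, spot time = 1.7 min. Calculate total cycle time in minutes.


Convert haul speed to m/min: 17 * 1000/60 = 283.3333333 m/min
Haul time = 4899 / 283.3333333 = 17.29058824 min
Convert return speed to m/min: 33 * 1000/60 = 550 m/min
Return time = 4899 / 550 = 8.907272727 min
Total cycle time:
= 5.2 + 17.29058824 + 1.9 + 8.907272727 + 1.7
= 34.9979 min

34.9979 min


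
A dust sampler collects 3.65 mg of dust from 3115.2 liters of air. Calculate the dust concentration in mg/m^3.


Convert liters to m^3: 1 m^3 = 1000 L
Concentration = mass / volume * 1000
= 3.65 / 3115.2 * 1000
= 0.001171674371 * 1000
= 1.1717 mg/m^3

1.1717 mg/m^3


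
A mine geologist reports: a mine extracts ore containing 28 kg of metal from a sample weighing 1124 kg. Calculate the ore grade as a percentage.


2.4911%

Ore grade = (metal mass / ore mass) * 100
= (28 / 1124) * 100
= 0.02491103203 * 100
= 2.4911%


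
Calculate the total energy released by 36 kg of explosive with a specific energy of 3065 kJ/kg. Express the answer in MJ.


110.34 MJ

Energy = mass * specific_energy / 1000
= 36 * 3065 / 1000
= 110340 / 1000
= 110.34 MJ


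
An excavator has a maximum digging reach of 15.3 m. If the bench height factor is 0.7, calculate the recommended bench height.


10.71 m

Bench height = reach * factor
= 15.3 * 0.7
= 10.71 m


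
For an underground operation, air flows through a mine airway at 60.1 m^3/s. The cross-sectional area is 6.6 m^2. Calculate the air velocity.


9.1061 m/s

Velocity = flow rate / cross-sectional area
= 60.1 / 6.6
= 9.1061 m/s


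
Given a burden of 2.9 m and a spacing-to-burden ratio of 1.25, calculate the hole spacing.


Spacing = burden * ratio
= 2.9 * 1.25
= 3.625 m

3.625 m


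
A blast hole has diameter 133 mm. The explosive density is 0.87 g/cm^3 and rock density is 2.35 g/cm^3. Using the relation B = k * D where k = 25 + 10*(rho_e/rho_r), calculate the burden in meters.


3.8174 m

First, compute k:
rho_e / rho_r = 0.87 / 2.35 = 0.370212766
k = 25 + 10 * 0.370212766 = 28.70212766
Then, compute burden:
B = k * D / 1000 = 28.70212766 * 133 / 1000
= 3817.382979 / 1000
= 3.8174 m


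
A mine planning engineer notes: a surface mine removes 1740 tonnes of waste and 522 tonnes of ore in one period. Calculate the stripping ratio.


3.3333

Stripping ratio = waste tonnage / ore tonnage
= 1740 / 522
= 3.3333


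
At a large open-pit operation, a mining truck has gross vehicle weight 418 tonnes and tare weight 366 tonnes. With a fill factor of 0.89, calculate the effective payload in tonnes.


46.28 tonnes

Maximum payload = gross - tare
= 418 - 366 = 52 tonnes
Effective payload = max payload * fill factor
= 52 * 0.89
= 46.28 tonnes


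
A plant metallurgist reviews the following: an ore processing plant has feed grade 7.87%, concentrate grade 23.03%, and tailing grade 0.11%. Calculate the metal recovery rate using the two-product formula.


Using the two-product formula:
R = 100 * c * (f - t) / (f * (c - t))
Numerator = 100 * 23.03 * (7.87 - 0.11)
= 100 * 23.03 * 7.76
= 17871.28
Denominator = 7.87 * (23.03 - 0.11)
= 7.87 * 22.92
= 180.3804
R = 17871.28 / 180.3804
= 99.0755%

99.0755%


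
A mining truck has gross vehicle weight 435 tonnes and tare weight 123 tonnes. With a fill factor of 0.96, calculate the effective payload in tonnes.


Maximum payload = gross - tare
= 435 - 123 = 312 tonnes
Effective payload = max payload * fill factor
= 312 * 0.96
= 299.52 tonnes

299.52 tonnes


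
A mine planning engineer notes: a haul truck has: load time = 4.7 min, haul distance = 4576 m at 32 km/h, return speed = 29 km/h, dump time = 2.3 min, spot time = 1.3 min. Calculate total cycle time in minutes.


Convert haul speed to m/min: 32 * 1000/60 = 533.3333333 m/min
Haul time = 4576 / 533.3333333 = 8.58 min
Convert return speed to m/min: 29 * 1000/60 = 483.3333333 m/min
Return time = 4576 / 483.3333333 = 9.467586207 min
Total cycle time:
= 4.7 + 8.58 + 2.3 + 9.467586207 + 1.3
= 26.3476 min

26.3476 min


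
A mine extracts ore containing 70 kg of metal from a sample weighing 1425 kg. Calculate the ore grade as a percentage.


4.9123%

Ore grade = (metal mass / ore mass) * 100
= (70 / 1425) * 100
= 0.04912280702 * 100
= 4.9123%


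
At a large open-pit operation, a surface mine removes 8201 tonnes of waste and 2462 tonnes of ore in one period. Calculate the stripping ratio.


3.331

Stripping ratio = waste tonnage / ore tonnage
= 8201 / 2462
= 3.331


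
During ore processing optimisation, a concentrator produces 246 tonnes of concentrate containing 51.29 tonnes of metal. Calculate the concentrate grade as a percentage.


Grade = (metal in concentrate / concentrate mass) * 100
= (51.29 / 246) * 100
= 0.208495935 * 100
= 20.8496%

20.8496%


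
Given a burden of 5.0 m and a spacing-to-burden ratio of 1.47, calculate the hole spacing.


7.35 m

Spacing = burden * ratio
= 5.0 * 1.47
= 7.35 m


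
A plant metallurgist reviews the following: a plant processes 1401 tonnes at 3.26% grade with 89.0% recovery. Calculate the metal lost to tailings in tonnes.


5.024 tonnes

Total metal in feed:
= 1401 * 3.26 / 100 = 45.6726 tonnes
Metal recovered:
= 45.6726 * 89.0 / 100 = 40.648614 tonnes
Metal lost to tailings:
= 45.6726 - 40.648614
= 5.024 tonnes


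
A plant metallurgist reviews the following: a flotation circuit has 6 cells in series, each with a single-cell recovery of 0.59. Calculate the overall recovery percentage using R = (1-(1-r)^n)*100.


99.525%

Complement of single-cell recovery:
1 - r = 1 - 0.59 = 0.41
Raise to power n:
(1 - r)^6 = 0.41^6 = 0.004750104241
Overall recovery:
R = (1 - 0.004750104241) * 100
= 99.525%


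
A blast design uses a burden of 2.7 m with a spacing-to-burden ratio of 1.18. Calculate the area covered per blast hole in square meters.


8.6022 m^2

First, find the spacing:
Spacing = burden * ratio = 2.7 * 1.18
= 3.186 m
Then, calculate the area:
Area = burden * spacing = 2.7 * 3.186
= 8.6022 m^2


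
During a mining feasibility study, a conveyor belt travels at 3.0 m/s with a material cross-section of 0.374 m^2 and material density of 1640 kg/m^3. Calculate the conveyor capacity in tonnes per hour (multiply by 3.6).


6624.288 t/h

Volumetric flow = speed * area
= 3.0 * 0.374 = 1.122 m^3/s
Mass flow = volumetric * density
= 1.122 * 1640 = 1840.08 kg/s
Convert to t/h: multiply by 3.6
Capacity = 1840.08 * 3.6
= 6624.288 t/h


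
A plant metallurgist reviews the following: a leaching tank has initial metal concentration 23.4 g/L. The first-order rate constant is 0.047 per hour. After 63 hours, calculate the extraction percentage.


Compute the exponent:
-k * t = -0.047 * 63 = -2.961
Remaining concentration:
C = 23.4 * exp(-2.961)
= 23.4 * 0.05176712416
= 1.211350705 g/L
Extracted = 23.4 - 1.211350705 = 22.18864929 g/L
Extraction % = 22.18864929 / 23.4 * 100
= 94.8233%

94.8233%


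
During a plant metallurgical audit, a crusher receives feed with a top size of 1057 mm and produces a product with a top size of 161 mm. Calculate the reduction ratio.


6.5652

Reduction ratio = feed size / product size
= 1057 / 161
= 6.5652


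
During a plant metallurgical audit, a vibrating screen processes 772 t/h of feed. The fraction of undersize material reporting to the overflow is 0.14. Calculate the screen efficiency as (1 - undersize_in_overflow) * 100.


86.0%

Screen efficiency = (1 - fraction of undersize in overflow) * 100
= (1 - 0.14) * 100
= 0.86 * 100
= 86.0%


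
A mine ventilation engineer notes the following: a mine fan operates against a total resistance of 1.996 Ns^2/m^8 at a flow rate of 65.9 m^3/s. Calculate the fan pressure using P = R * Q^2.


Compute Q^2:
Q^2 = 65.9^2 = 4342.81
Compute pressure:
P = R * Q^2 = 1.996 * 4342.81
= 8668.2488 Pa

8668.2488 Pa


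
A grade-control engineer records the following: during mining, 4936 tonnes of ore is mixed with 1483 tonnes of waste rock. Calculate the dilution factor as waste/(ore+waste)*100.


Total material = ore + waste
= 4936 + 1483 = 6419 tonnes
Dilution = waste / total * 100
= 1483 / 6419 * 100
= 0.2310328712 * 100
= 23.1033%

23.1033%


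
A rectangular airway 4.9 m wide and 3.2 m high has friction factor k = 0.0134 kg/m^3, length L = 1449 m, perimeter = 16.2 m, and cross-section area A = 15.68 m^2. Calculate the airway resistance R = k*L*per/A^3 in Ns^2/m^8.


0.0816 Ns^2/m^8

Compute the numerator:
k * L * per = 0.0134 * 1449 * 16.2
= 314.54892
Compute the denominator:
A^3 = 15.68^3 = 3855.122432
Resistance:
R = 314.54892 / 3855.122432
= 0.0816 Ns^2/m^8


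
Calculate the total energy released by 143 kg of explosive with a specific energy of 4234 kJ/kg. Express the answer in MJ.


Energy = mass * specific_energy / 1000
= 143 * 4234 / 1000
= 605462 / 1000
= 605.462 MJ

605.462 MJ


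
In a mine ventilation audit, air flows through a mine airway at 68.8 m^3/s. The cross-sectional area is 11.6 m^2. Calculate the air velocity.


Velocity = flow rate / cross-sectional area
= 68.8 / 11.6
= 5.931 m/s

5.931 m/s


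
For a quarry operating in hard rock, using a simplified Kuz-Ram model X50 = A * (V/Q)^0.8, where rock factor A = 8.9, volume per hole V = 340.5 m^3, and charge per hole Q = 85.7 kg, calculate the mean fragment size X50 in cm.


Compute V/Q:
V/Q = 340.5 / 85.7 = 3.973162194
Raise to the power 0.8:
(V/Q)^0.8 = 3.973162194^0.8 = 3.015150783
Multiply by A:
X50 = 8.9 * 3.015150783
= 26.8348 cm

26.8348 cm


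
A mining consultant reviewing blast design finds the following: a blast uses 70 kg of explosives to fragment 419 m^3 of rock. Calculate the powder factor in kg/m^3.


0.1671 kg/m^3

Powder factor = explosive mass / rock volume
= 70 / 419
= 0.1671 kg/m^3


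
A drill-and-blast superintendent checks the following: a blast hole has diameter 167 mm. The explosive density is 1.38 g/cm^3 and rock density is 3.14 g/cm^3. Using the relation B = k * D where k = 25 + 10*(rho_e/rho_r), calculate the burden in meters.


First, compute k:
rho_e / rho_r = 1.38 / 3.14 = 0.4394904459
k = 25 + 10 * 0.4394904459 = 29.39490446
Then, compute burden:
B = k * D / 1000 = 29.39490446 * 167 / 1000
= 4908.949045 / 1000
= 4.9089 m

4.9089 m


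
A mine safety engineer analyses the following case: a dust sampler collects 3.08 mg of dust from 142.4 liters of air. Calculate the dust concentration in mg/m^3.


21.6292 mg/m^3

Convert liters to m^3: 1 m^3 = 1000 L
Concentration = mass / volume * 1000
= 3.08 / 142.4 * 1000
= 0.02162921348 * 1000
= 21.6292 mg/m^3


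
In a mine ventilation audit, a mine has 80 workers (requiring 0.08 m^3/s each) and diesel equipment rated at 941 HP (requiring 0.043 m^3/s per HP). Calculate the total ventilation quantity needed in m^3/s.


Airflow for workers:
Q_people = 80 * 0.08 = 6.4 m^3/s
Airflow for diesel equipment:
Q_diesel = 941 * 0.043 = 40.463 m^3/s
Total ventilation:
Q_total = 6.4 + 40.463
= 46.863 m^3/s

46.863 m^3/s


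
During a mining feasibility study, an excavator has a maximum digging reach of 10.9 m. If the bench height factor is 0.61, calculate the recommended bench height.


Bench height = reach * factor
= 10.9 * 0.61
= 6.649 m

6.649 m


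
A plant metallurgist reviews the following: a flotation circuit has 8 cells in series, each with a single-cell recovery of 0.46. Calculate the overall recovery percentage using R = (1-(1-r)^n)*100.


Complement of single-cell recovery:
1 - r = 1 - 0.46 = 0.54
Raise to power n:
(1 - r)^8 = 0.54^8 = 0.007230196134
Overall recovery:
R = (1 - 0.007230196134) * 100
= 99.277%

99.277%


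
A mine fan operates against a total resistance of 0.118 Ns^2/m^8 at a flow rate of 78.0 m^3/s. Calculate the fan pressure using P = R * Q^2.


Compute Q^2:
Q^2 = 78.0^2 = 6084.0
Compute pressure:
P = R * Q^2 = 0.118 * 6084.0
= 717.912 Pa

717.912 Pa


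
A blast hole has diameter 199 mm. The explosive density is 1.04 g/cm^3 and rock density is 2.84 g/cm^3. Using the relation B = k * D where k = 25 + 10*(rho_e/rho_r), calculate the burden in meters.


First, compute k:
rho_e / rho_r = 1.04 / 2.84 = 0.3661971831
k = 25 + 10 * 0.3661971831 = 28.66197183
Then, compute burden:
B = k * D / 1000 = 28.66197183 * 199 / 1000
= 5703.732394 / 1000
= 5.7037 m

5.7037 m


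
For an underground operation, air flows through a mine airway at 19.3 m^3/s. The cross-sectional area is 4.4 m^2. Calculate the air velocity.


4.3864 m/s

Velocity = flow rate / cross-sectional area
= 19.3 / 4.4
= 4.3864 m/s


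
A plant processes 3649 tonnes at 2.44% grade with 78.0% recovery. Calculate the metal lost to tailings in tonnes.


19.5878 tonnes

Total metal in feed:
= 3649 * 2.44 / 100 = 89.0356 tonnes
Metal recovered:
= 89.0356 * 78.0 / 100 = 69.447768 tonnes
Metal lost to tailings:
= 89.0356 - 69.447768
= 19.5878 tonnes


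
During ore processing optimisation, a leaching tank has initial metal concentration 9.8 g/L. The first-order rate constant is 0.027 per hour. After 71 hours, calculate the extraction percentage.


Compute the exponent:
-k * t = -0.027 * 71 = -1.917
Remaining concentration:
C = 9.8 * exp(-1.917)
= 9.8 * 0.1470474434
= 1.441064945 g/L
Extracted = 9.8 - 1.441064945 = 8.358935055 g/L
Extraction % = 8.358935055 / 9.8 * 100
= 85.2953%

85.2953%


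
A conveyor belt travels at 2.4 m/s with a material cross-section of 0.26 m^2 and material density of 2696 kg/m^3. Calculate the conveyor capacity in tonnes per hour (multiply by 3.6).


6056.2944 t/h

Volumetric flow = speed * area
= 2.4 * 0.26 = 0.624 m^3/s
Mass flow = volumetric * density
= 0.624 * 2696 = 1682.304 kg/s
Convert to t/h: multiply by 3.6
Capacity = 1682.304 * 3.6
= 6056.2944 t/h


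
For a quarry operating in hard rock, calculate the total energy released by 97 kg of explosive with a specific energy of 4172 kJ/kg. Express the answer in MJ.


404.684 MJ

Energy = mass * specific_energy / 1000
= 97 * 4172 / 1000
= 404684 / 1000
= 404.684 MJ


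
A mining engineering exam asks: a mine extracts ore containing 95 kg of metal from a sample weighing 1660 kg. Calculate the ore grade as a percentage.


5.7229%

Ore grade = (metal mass / ore mass) * 100
= (95 / 1660) * 100
= 0.05722891566 * 100
= 5.7229%


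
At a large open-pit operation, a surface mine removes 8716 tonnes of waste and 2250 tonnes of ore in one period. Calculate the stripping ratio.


3.8738

Stripping ratio = waste tonnage / ore tonnage
= 8716 / 2250
= 3.8738


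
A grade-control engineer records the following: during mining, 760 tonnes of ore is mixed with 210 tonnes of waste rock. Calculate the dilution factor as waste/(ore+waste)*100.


21.6495%

Total material = ore + waste
= 760 + 210 = 970 tonnes
Dilution = waste / total * 100
= 210 / 970 * 100
= 0.2164948454 * 100
= 21.6495%


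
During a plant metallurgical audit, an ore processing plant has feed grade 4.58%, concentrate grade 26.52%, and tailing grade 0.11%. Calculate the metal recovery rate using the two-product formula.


98.0048%

Using the two-product formula:
R = 100 * c * (f - t) / (f * (c - t))
Numerator = 100 * 26.52 * (4.58 - 0.11)
= 100 * 26.52 * 4.47
= 11854.44
Denominator = 4.58 * (26.52 - 0.11)
= 4.58 * 26.41
= 120.9578
R = 11854.44 / 120.9578
= 98.0048%


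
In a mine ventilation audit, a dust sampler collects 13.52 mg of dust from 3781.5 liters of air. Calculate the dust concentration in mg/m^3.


Convert liters to m^3: 1 m^3 = 1000 L
Concentration = mass / volume * 1000
= 13.52 / 3781.5 * 1000
= 0.003575300807 * 1000
= 3.5753 mg/m^3

3.5753 mg/m^3


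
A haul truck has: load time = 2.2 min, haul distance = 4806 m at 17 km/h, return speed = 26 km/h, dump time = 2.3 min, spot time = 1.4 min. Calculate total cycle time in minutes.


33.9531 min

Convert haul speed to m/min: 17 * 1000/60 = 283.3333333 m/min
Haul time = 4806 / 283.3333333 = 16.96235294 min
Convert return speed to m/min: 26 * 1000/60 = 433.3333333 m/min
Return time = 4806 / 433.3333333 = 11.09076923 min
Total cycle time:
= 2.2 + 16.96235294 + 2.3 + 11.09076923 + 1.4
= 33.9531 min


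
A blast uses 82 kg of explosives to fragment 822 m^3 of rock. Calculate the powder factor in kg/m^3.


Powder factor = explosive mass / rock volume
= 82 / 822
= 0.0998 kg/m^3

0.0998 kg/m^3


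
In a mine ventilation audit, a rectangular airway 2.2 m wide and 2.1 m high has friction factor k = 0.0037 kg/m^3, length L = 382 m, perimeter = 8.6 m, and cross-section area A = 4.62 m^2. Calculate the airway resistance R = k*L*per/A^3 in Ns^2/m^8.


0.1233 Ns^2/m^8

Compute the numerator:
k * L * per = 0.0037 * 382 * 8.6
= 12.15524
Compute the denominator:
A^3 = 4.62^3 = 98.611128
Resistance:
R = 12.15524 / 98.611128
= 0.1233 Ns^2/m^8


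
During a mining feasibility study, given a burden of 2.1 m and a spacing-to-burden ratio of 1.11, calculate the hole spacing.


2.331 m

Spacing = burden * ratio
= 2.1 * 1.11
= 2.331 m


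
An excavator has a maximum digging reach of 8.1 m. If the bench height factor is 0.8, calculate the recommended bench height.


6.48 m

Bench height = reach * factor
= 8.1 * 0.8
= 6.48 m


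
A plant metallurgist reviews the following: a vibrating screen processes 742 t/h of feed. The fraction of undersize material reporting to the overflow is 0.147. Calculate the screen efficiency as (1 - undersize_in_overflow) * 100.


85.3%

Screen efficiency = (1 - fraction of undersize in overflow) * 100
= (1 - 0.147) * 100
= 0.853 * 100
= 85.3%


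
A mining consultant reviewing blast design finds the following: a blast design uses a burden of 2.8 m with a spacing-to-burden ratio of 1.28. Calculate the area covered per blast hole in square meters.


10.0352 m^2

First, find the spacing:
Spacing = burden * ratio = 2.8 * 1.28
= 3.584 m
Then, calculate the area:
Area = burden * spacing = 2.8 * 3.584
= 10.0352 m^2


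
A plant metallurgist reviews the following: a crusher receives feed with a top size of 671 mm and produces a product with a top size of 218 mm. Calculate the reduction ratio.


Reduction ratio = feed size / product size
= 671 / 218
= 3.078

3.078


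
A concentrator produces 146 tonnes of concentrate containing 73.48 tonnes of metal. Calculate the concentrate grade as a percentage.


50.3288%

Grade = (metal in concentrate / concentrate mass) * 100
= (73.48 / 146) * 100
= 0.5032876712 * 100
= 50.3288%


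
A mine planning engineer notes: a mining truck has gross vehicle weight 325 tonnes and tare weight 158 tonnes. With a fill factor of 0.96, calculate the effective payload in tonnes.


Maximum payload = gross - tare
= 325 - 158 = 167 tonnes
Effective payload = max payload * fill factor
= 167 * 0.96
= 160.32 tonnes

160.32 tonnes


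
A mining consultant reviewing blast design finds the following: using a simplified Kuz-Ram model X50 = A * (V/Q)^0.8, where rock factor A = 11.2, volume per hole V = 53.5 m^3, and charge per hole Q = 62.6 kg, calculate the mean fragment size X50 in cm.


9.8774 cm

Compute V/Q:
V/Q = 53.5 / 62.6 = 0.8546325879
Raise to the power 0.8:
(V/Q)^0.8 = 0.8546325879^0.8 = 0.8819085622
Multiply by A:
X50 = 11.2 * 0.8819085622
= 9.8774 cm


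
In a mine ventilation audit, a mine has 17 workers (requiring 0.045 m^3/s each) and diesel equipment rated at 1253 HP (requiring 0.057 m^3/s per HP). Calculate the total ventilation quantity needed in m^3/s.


Airflow for workers:
Q_people = 17 * 0.045 = 0.765 m^3/s
Airflow for diesel equipment:
Q_diesel = 1253 * 0.057 = 71.421 m^3/s
Total ventilation:
Q_total = 0.765 + 71.421
= 72.186 m^3/s

72.186 m^3/s


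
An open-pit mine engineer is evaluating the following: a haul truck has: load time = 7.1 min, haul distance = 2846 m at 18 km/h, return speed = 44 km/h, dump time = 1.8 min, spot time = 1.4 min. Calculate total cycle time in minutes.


23.6676 min

Convert haul speed to m/min: 18 * 1000/60 = 300 m/min
Haul time = 2846 / 300 = 9.486666667 min
Convert return speed to m/min: 44 * 1000/60 = 733.3333333 m/min
Return time = 2846 / 733.3333333 = 3.880909091 min
Total cycle time:
= 7.1 + 9.486666667 + 1.8 + 3.880909091 + 1.4
= 23.6676 min


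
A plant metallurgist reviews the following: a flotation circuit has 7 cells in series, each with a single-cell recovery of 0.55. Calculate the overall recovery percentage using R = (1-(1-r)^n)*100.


Complement of single-cell recovery:
1 - r = 1 - 0.55 = 0.45
Raise to power n:
(1 - r)^7 = 0.45^7 = 0.003736694531
Overall recovery:
R = (1 - 0.003736694531) * 100
= 99.6263%

99.6263%


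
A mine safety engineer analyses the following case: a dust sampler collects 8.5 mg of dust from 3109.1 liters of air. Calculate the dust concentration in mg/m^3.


2.7339 mg/m^3

Convert liters to m^3: 1 m^3 = 1000 L
Concentration = mass / volume * 1000
= 8.5 / 3109.1 * 1000
= 0.002733910135 * 1000
= 2.7339 mg/m^3


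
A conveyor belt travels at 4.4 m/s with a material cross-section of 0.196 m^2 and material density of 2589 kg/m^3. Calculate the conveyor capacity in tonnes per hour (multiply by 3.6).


Volumetric flow = speed * area
= 4.4 * 0.196 = 0.8624 m^3/s
Mass flow = volumetric * density
= 0.8624 * 2589 = 2232.7536 kg/s
Convert to t/h: multiply by 3.6
Capacity = 2232.7536 * 3.6
= 8037.913 t/h

8037.913 t/h


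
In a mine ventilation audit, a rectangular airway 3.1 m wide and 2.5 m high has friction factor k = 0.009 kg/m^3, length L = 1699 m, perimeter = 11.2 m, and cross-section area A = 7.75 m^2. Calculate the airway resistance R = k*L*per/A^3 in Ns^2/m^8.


Compute the numerator:
k * L * per = 0.009 * 1699 * 11.2
= 171.2592
Compute the denominator:
A^3 = 7.75^3 = 465.484375
Resistance:
R = 171.2592 / 465.484375
= 0.3679 Ns^2/m^8

0.3679 Ns^2/m^8


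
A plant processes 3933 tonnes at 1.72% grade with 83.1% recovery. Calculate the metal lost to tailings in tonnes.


11.4324 tonnes

Total metal in feed:
= 3933 * 1.72 / 100 = 67.6476 tonnes
Metal recovered:
= 67.6476 * 83.1 / 100 = 56.2151556 tonnes
Metal lost to tailings:
= 67.6476 - 56.2151556
= 11.4324 tonnes


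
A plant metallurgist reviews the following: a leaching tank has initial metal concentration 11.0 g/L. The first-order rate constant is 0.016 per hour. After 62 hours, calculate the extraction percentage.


Compute the exponent:
-k * t = -0.016 * 62 = -0.992
Remaining concentration:
C = 11.0 * exp(-0.992)
= 11.0 * 0.3708342803
= 4.079177083 g/L
Extracted = 11.0 - 4.079177083 = 6.920822917 g/L
Extraction % = 6.920822917 / 11.0 * 100
= 62.9166%

62.9166%


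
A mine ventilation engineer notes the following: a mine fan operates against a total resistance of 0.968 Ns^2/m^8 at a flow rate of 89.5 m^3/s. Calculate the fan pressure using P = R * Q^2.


7753.922 Pa

Compute Q^2:
Q^2 = 89.5^2 = 8010.25
Compute pressure:
P = R * Q^2 = 0.968 * 8010.25
= 7753.922 Pa


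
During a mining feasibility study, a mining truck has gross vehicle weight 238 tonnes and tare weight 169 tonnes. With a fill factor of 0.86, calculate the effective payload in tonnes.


59.34 tonnes

Maximum payload = gross - tare
= 238 - 169 = 69 tonnes
Effective payload = max payload * fill factor
= 69 * 0.86
= 59.34 tonnes


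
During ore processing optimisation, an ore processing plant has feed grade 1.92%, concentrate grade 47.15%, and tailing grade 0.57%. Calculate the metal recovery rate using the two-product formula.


Using the two-product formula:
R = 100 * c * (f - t) / (f * (c - t))
Numerator = 100 * 47.15 * (1.92 - 0.57)
= 100 * 47.15 * 1.35
= 6365.25
Denominator = 1.92 * (47.15 - 0.57)
= 1.92 * 46.58
= 89.4336
R = 6365.25 / 89.4336
= 71.1729%

71.1729%


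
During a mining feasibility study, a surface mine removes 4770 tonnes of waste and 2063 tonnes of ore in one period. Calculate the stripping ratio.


Stripping ratio = waste tonnage / ore tonnage
= 4770 / 2063
= 2.3122

2.3122


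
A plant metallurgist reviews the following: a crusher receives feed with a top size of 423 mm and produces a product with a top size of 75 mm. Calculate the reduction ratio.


5.64

Reduction ratio = feed size / product size
= 423 / 75
= 5.64


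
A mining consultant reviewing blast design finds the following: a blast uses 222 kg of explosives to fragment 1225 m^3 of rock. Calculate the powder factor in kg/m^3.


0.1812 kg/m^3

Powder factor = explosive mass / rock volume
= 222 / 1225
= 0.1812 kg/m^3


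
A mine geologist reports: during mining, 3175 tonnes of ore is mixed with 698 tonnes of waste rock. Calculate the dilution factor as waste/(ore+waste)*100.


Total material = ore + waste
= 3175 + 698 = 3873 tonnes
Dilution = waste / total * 100
= 698 / 3873 * 100
= 0.1802220501 * 100
= 18.0222%

18.0222%


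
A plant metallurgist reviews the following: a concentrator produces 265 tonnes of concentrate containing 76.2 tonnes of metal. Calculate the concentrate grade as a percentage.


28.7547%

Grade = (metal in concentrate / concentrate mass) * 100
= (76.2 / 265) * 100
= 0.2875471698 * 100
= 28.7547%


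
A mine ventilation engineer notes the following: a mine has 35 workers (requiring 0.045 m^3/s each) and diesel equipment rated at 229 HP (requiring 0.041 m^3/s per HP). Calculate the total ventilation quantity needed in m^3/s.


Airflow for workers:
Q_people = 35 * 0.045 = 1.575 m^3/s
Airflow for diesel equipment:
Q_diesel = 229 * 0.041 = 9.389 m^3/s
Total ventilation:
Q_total = 1.575 + 9.389
= 10.964 m^3/s

10.964 m^3/s


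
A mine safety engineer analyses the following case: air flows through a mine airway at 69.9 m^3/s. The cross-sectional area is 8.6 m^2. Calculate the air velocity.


8.1279 m/s

Velocity = flow rate / cross-sectional area
= 69.9 / 8.6
= 8.1279 m/s


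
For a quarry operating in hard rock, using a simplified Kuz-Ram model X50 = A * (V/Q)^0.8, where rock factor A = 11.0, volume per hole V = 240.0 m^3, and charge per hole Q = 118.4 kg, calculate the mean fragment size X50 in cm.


Compute V/Q:
V/Q = 240.0 / 118.4 = 2.027027027
Raise to the power 0.8:
(V/Q)^0.8 = 2.027027027^0.8 = 1.759898542
Multiply by A:
X50 = 11.0 * 1.759898542
= 19.3589 cm

19.3589 cm


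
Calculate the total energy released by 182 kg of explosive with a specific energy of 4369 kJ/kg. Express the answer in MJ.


Energy = mass * specific_energy / 1000
= 182 * 4369 / 1000
= 795158 / 1000
= 795.158 MJ

795.158 MJ


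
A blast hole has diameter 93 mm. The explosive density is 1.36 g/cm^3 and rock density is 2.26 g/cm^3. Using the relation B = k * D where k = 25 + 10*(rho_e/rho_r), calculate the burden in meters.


2.8846 m

First, compute k:
rho_e / rho_r = 1.36 / 2.26 = 0.6017699115
k = 25 + 10 * 0.6017699115 = 31.01769912
Then, compute burden:
B = k * D / 1000 = 31.01769912 * 93 / 1000
= 2884.646018 / 1000
= 2.8846 m


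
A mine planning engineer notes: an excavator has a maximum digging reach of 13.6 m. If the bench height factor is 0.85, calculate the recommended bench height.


11.56 m

Bench height = reach * factor
= 13.6 * 0.85
= 11.56 m


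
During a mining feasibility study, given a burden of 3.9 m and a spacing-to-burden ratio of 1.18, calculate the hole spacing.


4.602 m

Spacing = burden * ratio
= 3.9 * 1.18
= 4.602 m
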